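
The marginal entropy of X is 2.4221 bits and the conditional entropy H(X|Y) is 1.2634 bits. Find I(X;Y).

I(X;Y) = H(X) - H(X|Y)
I(X;Y) = 2.4221 - 1.2634 = 1.1587 bits


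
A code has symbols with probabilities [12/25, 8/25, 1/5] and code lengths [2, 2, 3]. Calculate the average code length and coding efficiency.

Average length L = Σ p_i × l_i = 2.2000 bits
Entropy H = 1.4987 bits
Efficiency η = H/L × 100% = 68.12%


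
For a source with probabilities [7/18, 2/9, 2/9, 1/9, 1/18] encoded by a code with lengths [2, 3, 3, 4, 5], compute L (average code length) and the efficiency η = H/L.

Average length L = Σ p_i × l_i = 2.8333 bits
Entropy H = 2.0782 bits
Efficiency η = H/L × 100% = 73.35%


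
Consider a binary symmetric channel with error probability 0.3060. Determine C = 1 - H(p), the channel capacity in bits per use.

For BSC with error probability p:
C = 1 - H(p) where H(p) is binary entropy
H(0.3060) = -0.3060 × log₂(0.3060) - 0.6940 × log₂(0.6940)
H(p) = 0.8885
C = 1 - 0.8885 = 0.1115 bits/use


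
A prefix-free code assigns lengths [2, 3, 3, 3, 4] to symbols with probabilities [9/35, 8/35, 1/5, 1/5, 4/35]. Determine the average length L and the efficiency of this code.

Average length L = Σ p_i × l_i = 2.8571 bits
Entropy H = 2.2769 bits
Efficiency η = H/L × 100% = 79.69%


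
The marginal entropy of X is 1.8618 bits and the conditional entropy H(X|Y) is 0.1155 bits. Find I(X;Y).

I(X;Y) = H(X) - H(X|Y)
I(X;Y) = 1.8618 - 0.1155 = 1.7463 bits


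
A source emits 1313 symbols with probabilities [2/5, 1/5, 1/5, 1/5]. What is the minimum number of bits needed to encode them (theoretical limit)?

Entropy H = 1.9219 bits/symbol
Minimum bits = H × n = 1.9219 × 1313
= 2523.49 bits


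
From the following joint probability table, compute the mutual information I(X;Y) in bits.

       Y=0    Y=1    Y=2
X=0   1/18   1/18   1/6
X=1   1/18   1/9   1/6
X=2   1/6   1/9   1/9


H(X) = 1.5715, H(Y) = 1.5466, H(X,Y) = 3.0441
I(X;Y) = H(X) + H(Y) - H(X,Y) = 0.0741 bits


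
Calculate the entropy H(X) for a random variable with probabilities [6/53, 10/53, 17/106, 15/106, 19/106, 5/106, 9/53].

H(X) = -Σ p(x) log₂ p(x)
  -6/53 × log₂(6/53) = 0.3558
  -10/53 × log₂(10/53) = 0.4540
  -17/106 × log₂(17/106) = 0.4235
  -15/106 × log₂(15/106) = 0.3992
  -19/106 × log₂(19/106) = 0.4445
  -5/106 × log₂(5/106) = 0.2078
  -9/53 × log₂(9/53) = 0.4344
H(X) = 2.7192 bits


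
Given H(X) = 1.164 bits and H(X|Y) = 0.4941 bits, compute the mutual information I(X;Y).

I(X;Y) = H(X) - H(X|Y)
I(X;Y) = 1.164 - 0.4941 = 0.6699 bits


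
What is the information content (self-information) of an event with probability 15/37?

Information content I(x) = -log₂(p(x))
I = -log₂(15/37) = -log₂(0.4054)
I = 1.3026 bits


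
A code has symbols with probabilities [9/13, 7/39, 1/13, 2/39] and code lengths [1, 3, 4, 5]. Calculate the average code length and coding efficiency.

Average length L = Σ p_i × l_i = 1.7949 bits
Entropy H = 1.3165 bits
Efficiency η = H/L × 100% = 73.35%


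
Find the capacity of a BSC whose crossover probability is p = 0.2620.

For BSC with error probability p:
C = 1 - H(p) where H(p) is binary entropy
H(0.2620) = -0.2620 × log₂(0.2620) - 0.7380 × log₂(0.7380)
H(p) = 0.8297
C = 1 - 0.8297 = 0.1703 bits/use


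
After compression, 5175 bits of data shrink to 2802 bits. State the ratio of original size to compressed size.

Compression ratio = Original / Compressed
= 5175 / 2802 = 1.85:1


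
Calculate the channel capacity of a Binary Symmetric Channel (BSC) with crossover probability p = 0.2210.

For BSC with error probability p:
C = 1 - H(p) where H(p) is binary entropy
H(0.2210) = -0.2210 × log₂(0.2210) - 0.7790 × log₂(0.7790)
H(p) = 0.7620
C = 1 - 0.7620 = 0.2380 bits/use


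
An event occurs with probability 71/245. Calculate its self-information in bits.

Information content I(x) = -log₂(p(x))
I = -log₂(71/245) = -log₂(0.2898)
I = 1.7869 bits


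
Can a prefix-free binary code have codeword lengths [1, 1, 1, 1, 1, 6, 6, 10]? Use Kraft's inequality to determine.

Kraft inequality: Σ 2^(-l_i) ≤ 1 for prefix-free code
Calculating: 2^(-1) + 2^(-1) + 2^(-1) + 2^(-1) + 2^(-1) + 2^(-6) + 2^(-6) + 2^(-10)
= 0.5 + 0.5 + 0.5 + 0.5 + 0.5 + 0.015625 + 0.015625 + 0.0009765625
= 2.5322
Since 2.5322 > 1, prefix-free code does not exist


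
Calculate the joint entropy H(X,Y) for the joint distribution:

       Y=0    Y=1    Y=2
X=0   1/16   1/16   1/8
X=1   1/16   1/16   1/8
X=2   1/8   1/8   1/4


H(X,Y) = -Σ p(x,y) log₂ p(x,y)
  p(0,0)=1/16: -0.0625 × log₂(0.0625) = 0.2500
  p(0,1)=1/16: -0.0625 × log₂(0.0625) = 0.2500
  p(0,2)=1/8: -0.1250 × log₂(0.1250) = 0.3750
  p(1,0)=1/16: -0.0625 × log₂(0.0625) = 0.2500
  p(1,1)=1/16: -0.0625 × log₂(0.0625) = 0.2500
  p(1,2)=1/8: -0.1250 × log₂(0.1250) = 0.3750
  p(2,0)=1/8: -0.1250 × log₂(0.1250) = 0.3750
  p(2,1)=1/8: -0.1250 × log₂(0.1250) = 0.3750
  p(2,2)=1/4: -0.2500 × log₂(0.2500) = 0.5000
H(X,Y) = 3.0000 bits


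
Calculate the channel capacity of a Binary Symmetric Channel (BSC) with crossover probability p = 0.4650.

For BSC with error probability p:
C = 1 - H(p) where H(p) is binary entropy
H(0.4650) = -0.4650 × log₂(0.4650) - 0.5350 × log₂(0.5350)
H(p) = 0.9965
C = 1 - 0.9965 = 0.0035 bits/use


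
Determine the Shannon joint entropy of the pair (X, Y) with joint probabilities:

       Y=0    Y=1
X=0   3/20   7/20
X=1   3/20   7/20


H(X,Y) = -Σ p(x,y) log₂ p(x,y)
  p(0,0)=3/20: -0.1500 × log₂(0.1500) = 0.4105
  p(0,1)=7/20: -0.3500 × log₂(0.3500) = 0.5301
  p(1,0)=3/20: -0.1500 × log₂(0.1500) = 0.4105
  p(1,1)=7/20: -0.3500 × log₂(0.3500) = 0.5301
H(X,Y) = 1.8813 bits


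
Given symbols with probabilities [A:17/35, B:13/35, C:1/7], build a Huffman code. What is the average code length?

Huffman tree construction:
Combine smallest probabilities repeatedly
Resulting codes:
  A: 0 (length 1)
  B: 11 (length 2)
  C: 10 (length 2)
Average length = Σ p(s) × length(s) = 1.5143 bits


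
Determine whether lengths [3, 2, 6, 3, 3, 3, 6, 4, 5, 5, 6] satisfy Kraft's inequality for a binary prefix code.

Kraft inequality: Σ 2^(-l_i) ≤ 1 for prefix-free code
Calculating: 2^(-3) + 2^(-2) + 2^(-6) + 2^(-3) + 2^(-3) + 2^(-3) + 2^(-6) + 2^(-4) + 2^(-5) + 2^(-5) + 2^(-6)
= 0.125 + 0.25 + 0.015625 + 0.125 + 0.125 + 0.125 + 0.015625 + 0.0625 + 0.03125 + 0.03125 + 0.015625
= 0.9219
Since 0.9219 ≤ 1, prefix-free code exists


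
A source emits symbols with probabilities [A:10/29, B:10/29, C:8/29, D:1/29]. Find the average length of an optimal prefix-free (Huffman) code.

Huffman tree construction:
Combine smallest probabilities repeatedly
Resulting codes:
  A: 11 (length 2)
  B: 0 (length 1)
  C: 101 (length 3)
  D: 100 (length 3)
Average length = Σ p(s) × length(s) = 1.9655 bits


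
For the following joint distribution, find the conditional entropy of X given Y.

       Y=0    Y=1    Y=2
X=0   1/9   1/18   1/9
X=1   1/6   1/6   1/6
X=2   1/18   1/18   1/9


H(X|Y) = Σ_y p(y) H(X|Y=y)
  p(Y=0) = 1/3, H(X|Y=0) = 1.4591
  p(Y=1) = 5/18, H(X|Y=1) = 1.3710
  p(Y=2) = 7/18, H(X|Y=2) = 1.5567
H(X|Y) = 0.3333×1.4591 + 0.2778×1.3710 + 0.3889×1.5567 = 1.4726 bits


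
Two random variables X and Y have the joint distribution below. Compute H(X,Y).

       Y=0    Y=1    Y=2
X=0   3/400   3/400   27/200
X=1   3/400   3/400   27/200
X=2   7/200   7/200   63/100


H(X,Y) = -Σ p(x,y) log₂ p(x,y)
  p(0,0)=3/400: -0.0075 × log₂(0.0075) = 0.0529
  p(0,1)=3/400: -0.0075 × log₂(0.0075) = 0.0529
  p(0,2)=27/200: -0.1350 × log₂(0.1350) = 0.3900
  p(1,0)=3/400: -0.0075 × log₂(0.0075) = 0.0529
  p(1,1)=3/400: -0.0075 × log₂(0.0075) = 0.0529
  p(1,2)=27/200: -0.1350 × log₂(0.1350) = 0.3900
  p(2,0)=7/200: -0.0350 × log₂(0.0350) = 0.1693
  p(2,1)=7/200: -0.0350 × log₂(0.0350) = 0.1693
  p(2,2)=63/100: -0.6300 × log₂(0.6300) = 0.4199
H(X,Y) = 1.7503 bits


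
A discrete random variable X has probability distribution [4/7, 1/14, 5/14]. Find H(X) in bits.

H(X) = -Σ p(x) log₂ p(x)
  -4/7 × log₂(4/7) = 0.4613
  -1/14 × log₂(1/14) = 0.2720
  -5/14 × log₂(5/14) = 0.5305
H(X) = 1.2638 bits


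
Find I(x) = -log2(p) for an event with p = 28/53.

Information content I(x) = -log₂(p(x))
I = -log₂(28/53) = -log₂(0.5283)
I = 0.9206 bits


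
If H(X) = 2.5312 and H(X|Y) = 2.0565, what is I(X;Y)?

I(X;Y) = H(X) - H(X|Y)
I(X;Y) = 2.5312 - 2.0565 = 0.4747 bits


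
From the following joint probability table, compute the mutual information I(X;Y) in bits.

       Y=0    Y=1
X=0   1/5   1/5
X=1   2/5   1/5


H(X) = 0.9710, H(Y) = 0.9710, H(X,Y) = 1.9219
I(X;Y) = H(X) + H(Y) - H(X,Y) = 0.0200 bits


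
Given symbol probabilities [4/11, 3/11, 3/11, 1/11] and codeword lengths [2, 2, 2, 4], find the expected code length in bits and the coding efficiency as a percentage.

Average length L = Σ p_i × l_i = 2.1818 bits
Entropy H = 1.8676 bits
Efficiency η = H/L × 100% = 85.60%


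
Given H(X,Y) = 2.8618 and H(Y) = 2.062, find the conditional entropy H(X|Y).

Chain rule: H(X,Y) = H(X|Y) + H(Y)
H(X|Y) = H(X,Y) - H(Y) = 2.8618 - 2.062 = 0.7998 bits


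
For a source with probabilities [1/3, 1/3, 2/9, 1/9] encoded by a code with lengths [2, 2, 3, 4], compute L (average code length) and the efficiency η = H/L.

Average length L = Σ p_i × l_i = 2.4444 bits
Entropy H = 1.8911 bits
Efficiency η = H/L × 100% = 77.36%


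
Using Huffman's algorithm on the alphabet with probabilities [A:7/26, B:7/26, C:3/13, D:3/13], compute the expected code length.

Huffman tree construction:
Combine smallest probabilities repeatedly
Resulting codes:
  A: 10 (length 2)
  B: 11 (length 2)
  C: 00 (length 2)
  D: 01 (length 2)
Average length = Σ p(s) × length(s) = 2.0000 bits


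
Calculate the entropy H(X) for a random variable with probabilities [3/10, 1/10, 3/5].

H(X) = -Σ p(x) log₂ p(x)
  -3/10 × log₂(3/10) = 0.5211
  -1/10 × log₂(1/10) = 0.3322
  -3/5 × log₂(3/5) = 0.4422
H(X) = 1.2955 bits


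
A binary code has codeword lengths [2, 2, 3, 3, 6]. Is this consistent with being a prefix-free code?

Kraft inequality: Σ 2^(-l_i) ≤ 1 for prefix-free code
Calculating: 2^(-2) + 2^(-2) + 2^(-3) + 2^(-3) + 2^(-6)
= 0.25 + 0.25 + 0.125 + 0.125 + 0.015625
= 0.7656
Since 0.7656 ≤ 1, prefix-free code exists


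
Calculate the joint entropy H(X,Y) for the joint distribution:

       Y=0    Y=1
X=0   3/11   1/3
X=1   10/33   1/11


H(X,Y) = -Σ p(x,y) log₂ p(x,y)
  p(0,0)=3/11: -0.2727 × log₂(0.2727) = 0.5112
  p(0,1)=1/3: -0.3333 × log₂(0.3333) = 0.5283
  p(1,0)=10/33: -0.3030 × log₂(0.3030) = 0.5220
  p(1,1)=1/11: -0.0909 × log₂(0.0909) = 0.3145
H(X,Y) = 1.8760 bits


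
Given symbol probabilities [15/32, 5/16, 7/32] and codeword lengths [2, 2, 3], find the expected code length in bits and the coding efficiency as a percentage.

Average length L = Σ p_i × l_i = 2.2188 bits
Entropy H = 1.5164 bits
Efficiency η = H/L × 100% = 68.35%


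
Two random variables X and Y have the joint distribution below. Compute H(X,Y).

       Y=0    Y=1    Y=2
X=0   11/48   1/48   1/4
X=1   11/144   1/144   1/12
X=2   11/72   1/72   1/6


H(X,Y) = -Σ p(x,y) log₂ p(x,y)
  p(0,0)=11/48: -0.2292 × log₂(0.2292) = 0.4871
  p(0,1)=1/48: -0.0208 × log₂(0.0208) = 0.1164
  p(0,2)=1/4: -0.2500 × log₂(0.2500) = 0.5000
  p(1,0)=11/144: -0.0764 × log₂(0.0764) = 0.2834
  p(1,1)=1/144: -0.0069 × log₂(0.0069) = 0.0498
  p(1,2)=1/12: -0.0833 × log₂(0.0833) = 0.2987
  p(2,0)=11/72: -0.1528 × log₂(0.1528) = 0.4141
  p(2,1)=1/72: -0.0139 × log₂(0.0139) = 0.0857
  p(2,2)=1/6: -0.1667 × log₂(0.1667) = 0.4308
H(X,Y) = 2.6661 bits


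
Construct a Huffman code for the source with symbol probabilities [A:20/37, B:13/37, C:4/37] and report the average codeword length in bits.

Huffman tree construction:
Combine smallest probabilities repeatedly
Resulting codes:
  A: 1 (length 1)
  B: 01 (length 2)
  C: 00 (length 2)
Average length = Σ p(s) × length(s) = 1.4595 bits


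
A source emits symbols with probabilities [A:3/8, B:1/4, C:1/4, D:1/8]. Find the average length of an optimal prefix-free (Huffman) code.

Huffman tree construction:
Combine smallest probabilities repeatedly
Resulting codes:
  A: 11 (length 2)
  B: 01 (length 2)
  C: 10 (length 2)
  D: 00 (length 2)
Average length = Σ p(s) × length(s) = 2.0000 bits


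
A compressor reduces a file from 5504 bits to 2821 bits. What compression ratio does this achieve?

Compression ratio = Original / Compressed
= 5504 / 2821 = 1.95:1


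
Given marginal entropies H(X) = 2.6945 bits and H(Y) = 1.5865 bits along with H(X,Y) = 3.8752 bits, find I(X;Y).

I(X;Y) = H(X) + H(Y) - H(X,Y)
I(X;Y) = 2.6945 + 1.5865 - 3.8752 = 0.4058 bits


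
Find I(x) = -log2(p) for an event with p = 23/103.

Information content I(x) = -log₂(p(x))
I = -log₂(23/103) = -log₂(0.2233)
I = 2.1629 bits


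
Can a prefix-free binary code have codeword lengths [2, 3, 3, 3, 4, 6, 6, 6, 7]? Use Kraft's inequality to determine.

Kraft inequality: Σ 2^(-l_i) ≤ 1 for prefix-free code
Calculating: 2^(-2) + 2^(-3) + 2^(-3) + 2^(-3) + 2^(-4) + 2^(-6) + 2^(-6) + 2^(-6) + 2^(-7)
= 0.25 + 0.125 + 0.125 + 0.125 + 0.0625 + 0.015625 + 0.015625 + 0.015625 + 0.0078125
= 0.7422
Since 0.7422 ≤ 1, prefix-free code exists


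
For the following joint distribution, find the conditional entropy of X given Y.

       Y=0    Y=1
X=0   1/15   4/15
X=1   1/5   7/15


H(X|Y) = Σ_y p(y) H(X|Y=y)
  p(Y=0) = 4/15, H(X|Y=0) = 0.8113
  p(Y=1) = 11/15, H(X|Y=1) = 0.9457
H(X|Y) = 0.2667×0.8113 + 0.7333×0.9457 = 0.9098 bits


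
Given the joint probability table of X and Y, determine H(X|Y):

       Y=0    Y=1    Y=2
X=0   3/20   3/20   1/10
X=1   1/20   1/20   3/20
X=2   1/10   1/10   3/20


H(X|Y) = Σ_y p(y) H(X|Y=y)
  p(Y=0) = 3/10, H(X|Y=0) = 1.4591
  p(Y=1) = 3/10, H(X|Y=1) = 1.4591
  p(Y=2) = 2/5, H(X|Y=2) = 1.5613
H(X|Y) = 0.3000×1.4591 + 0.3000×1.4591 + 0.4000×1.5613 = 1.5000 bits


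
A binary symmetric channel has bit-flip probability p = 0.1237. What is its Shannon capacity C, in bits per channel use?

For BSC with error probability p:
C = 1 - H(p) where H(p) is binary entropy
H(0.1237) = -0.1237 × log₂(0.1237) - 0.8763 × log₂(0.8763)
H(p) = 0.5399
C = 1 - 0.5399 = 0.4601 bits/use


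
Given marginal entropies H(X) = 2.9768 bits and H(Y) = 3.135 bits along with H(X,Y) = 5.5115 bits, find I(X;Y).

I(X;Y) = H(X) + H(Y) - H(X,Y)
I(X;Y) = 2.9768 + 3.135 - 5.5115 = 0.6003 bits


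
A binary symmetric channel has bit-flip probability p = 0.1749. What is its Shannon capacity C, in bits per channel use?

For BSC with error probability p:
C = 1 - H(p) where H(p) is binary entropy
H(0.1749) = -0.1749 × log₂(0.1749) - 0.8251 × log₂(0.8251)
H(p) = 0.6688
C = 1 - 0.6688 = 0.3312 bits/use


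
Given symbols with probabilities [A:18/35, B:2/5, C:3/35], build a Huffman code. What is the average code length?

Huffman tree construction:
Combine smallest probabilities repeatedly
Resulting codes:
  A: 1 (length 1)
  B: 01 (length 2)
  C: 00 (length 2)
Average length = Σ p(s) × length(s) = 1.4857 bits


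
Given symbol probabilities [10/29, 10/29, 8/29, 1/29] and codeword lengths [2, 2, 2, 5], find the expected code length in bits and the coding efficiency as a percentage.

Average length L = Σ p_i × l_i = 2.1034 bits
Entropy H = 1.7394 bits
Efficiency η = H/L × 100% = 82.69%


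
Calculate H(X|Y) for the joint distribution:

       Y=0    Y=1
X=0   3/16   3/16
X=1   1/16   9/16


H(X|Y) = Σ_y p(y) H(X|Y=y)
  p(Y=0) = 1/4, H(X|Y=0) = 0.8113
  p(Y=1) = 3/4, H(X|Y=1) = 0.8113
H(X|Y) = 0.2500×0.8113 + 0.7500×0.8113 = 0.8113 bits


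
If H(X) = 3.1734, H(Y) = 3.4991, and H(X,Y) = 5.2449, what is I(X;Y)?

I(X;Y) = H(X) + H(Y) - H(X,Y)
I(X;Y) = 3.1734 + 3.4991 - 5.2449 = 1.4276 bits


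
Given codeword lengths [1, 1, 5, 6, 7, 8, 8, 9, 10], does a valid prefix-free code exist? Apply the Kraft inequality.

Kraft inequality: Σ 2^(-l_i) ≤ 1 for prefix-free code
Calculating: 2^(-1) + 2^(-1) + 2^(-5) + 2^(-6) + 2^(-7) + 2^(-8) + 2^(-8) + 2^(-9) + 2^(-10)
= 0.5 + 0.5 + 0.03125 + 0.015625 + 0.0078125 + 0.00390625 + 0.00390625 + 0.001953125 + 0.0009765625
= 1.0654
Since 1.0654 > 1, prefix-free code does not exist


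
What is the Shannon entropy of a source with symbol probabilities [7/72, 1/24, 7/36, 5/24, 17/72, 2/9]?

H(X) = -Σ p(x) log₂ p(x)
  -7/72 × log₂(7/72) = 0.3269
  -1/24 × log₂(1/24) = 0.1910
  -7/36 × log₂(7/36) = 0.4594
  -5/24 × log₂(5/24) = 0.4715
  -17/72 × log₂(17/72) = 0.4917
  -2/9 × log₂(2/9) = 0.4822
H(X) = 2.4227 bits


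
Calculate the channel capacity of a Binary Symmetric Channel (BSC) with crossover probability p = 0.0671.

For BSC with error probability p:
C = 1 - H(p) where H(p) is binary entropy
H(0.0671) = -0.0671 × log₂(0.0671) - 0.9329 × log₂(0.9329)
H(p) = 0.3550
C = 1 - 0.3550 = 0.6450 bits/use


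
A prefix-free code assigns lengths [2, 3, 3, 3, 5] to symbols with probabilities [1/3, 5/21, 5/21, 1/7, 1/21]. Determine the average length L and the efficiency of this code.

Average length L = Σ p_i × l_i = 2.7619 bits
Entropy H = 2.1244 bits
Efficiency η = H/L × 100% = 76.92%


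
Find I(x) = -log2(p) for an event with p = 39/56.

Information content I(x) = -log₂(p(x))
I = -log₂(39/56) = -log₂(0.6964)
I = 0.5220 bits


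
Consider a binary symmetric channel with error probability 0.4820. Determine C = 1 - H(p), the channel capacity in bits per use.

For BSC with error probability p:
C = 1 - H(p) where H(p) is binary entropy
H(0.4820) = -0.4820 × log₂(0.4820) - 0.5180 × log₂(0.5180)
H(p) = 0.9991
C = 1 - 0.9991 = 0.0009 bits/use


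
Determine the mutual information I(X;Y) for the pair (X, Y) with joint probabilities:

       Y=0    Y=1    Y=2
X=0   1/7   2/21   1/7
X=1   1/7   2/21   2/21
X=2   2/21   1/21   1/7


H(X) = 1.5751, H(Y) = 1.5538, H(X,Y) = 3.1057
I(X;Y) = H(X) + H(Y) - H(X,Y) = 0.0232 bits


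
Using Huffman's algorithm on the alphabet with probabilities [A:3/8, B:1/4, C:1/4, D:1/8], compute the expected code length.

Huffman tree construction:
Combine smallest probabilities repeatedly
Resulting codes:
  A: 11 (length 2)
  B: 01 (length 2)
  C: 10 (length 2)
  D: 00 (length 2)
Average length = Σ p(s) × length(s) = 2.0000 bits


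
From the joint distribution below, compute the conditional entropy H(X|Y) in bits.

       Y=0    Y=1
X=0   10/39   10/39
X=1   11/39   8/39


H(X|Y) = Σ_y p(y) H(X|Y=y)
  p(Y=0) = 7/13, H(X|Y=0) = 0.9984
  p(Y=1) = 6/13, H(X|Y=1) = 0.9911
H(X|Y) = 0.5385×0.9984 + 0.4615×0.9911 = 0.9950 bits


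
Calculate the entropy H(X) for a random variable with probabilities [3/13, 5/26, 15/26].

H(X) = -Σ p(x) log₂ p(x)
  -3/13 × log₂(3/13) = 0.4882
  -5/26 × log₂(5/26) = 0.4574
  -15/26 × log₂(15/26) = 0.4578
H(X) = 1.4034 bits


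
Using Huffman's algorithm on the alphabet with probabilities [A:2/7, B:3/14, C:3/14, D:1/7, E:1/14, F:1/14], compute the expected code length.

Huffman tree construction:
Combine smallest probabilities repeatedly
Resulting codes:
  A: 10 (length 2)
  B: 00 (length 2)
  C: 01 (length 2)
  D: 110 (length 3)
  E: 1110 (length 4)
  F: 1111 (length 4)
Average length = Σ p(s) × length(s) = 2.4286 bits


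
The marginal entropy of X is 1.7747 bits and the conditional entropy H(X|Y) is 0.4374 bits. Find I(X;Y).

I(X;Y) = H(X) - H(X|Y)
I(X;Y) = 1.7747 - 0.4374 = 1.3373 bits


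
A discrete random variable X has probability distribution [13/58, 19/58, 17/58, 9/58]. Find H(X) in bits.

H(X) = -Σ p(x) log₂ p(x)
  -13/58 × log₂(13/58) = 0.4836
  -19/58 × log₂(19/58) = 0.5274
  -17/58 × log₂(17/58) = 0.5189
  -9/58 × log₂(9/58) = 0.4171
H(X) = 1.9471 bits


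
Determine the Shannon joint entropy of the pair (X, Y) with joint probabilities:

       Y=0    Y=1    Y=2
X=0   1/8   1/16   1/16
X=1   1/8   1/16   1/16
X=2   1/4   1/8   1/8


H(X,Y) = -Σ p(x,y) log₂ p(x,y)
  p(0,0)=1/8: -0.1250 × log₂(0.1250) = 0.3750
  p(0,1)=1/16: -0.0625 × log₂(0.0625) = 0.2500
  p(0,2)=1/16: -0.0625 × log₂(0.0625) = 0.2500
  p(1,0)=1/8: -0.1250 × log₂(0.1250) = 0.3750
  p(1,1)=1/16: -0.0625 × log₂(0.0625) = 0.2500
  p(1,2)=1/16: -0.0625 × log₂(0.0625) = 0.2500
  p(2,0)=1/4: -0.2500 × log₂(0.2500) = 0.5000
  p(2,1)=1/8: -0.1250 × log₂(0.1250) = 0.3750
  p(2,2)=1/8: -0.1250 × log₂(0.1250) = 0.3750
H(X,Y) = 3.0000 bits


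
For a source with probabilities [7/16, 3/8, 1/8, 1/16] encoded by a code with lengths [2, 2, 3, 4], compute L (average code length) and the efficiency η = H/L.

Average length L = Σ p_i × l_i = 2.2500 bits
Entropy H = 1.6774 bits
Efficiency η = H/L × 100% = 74.55%


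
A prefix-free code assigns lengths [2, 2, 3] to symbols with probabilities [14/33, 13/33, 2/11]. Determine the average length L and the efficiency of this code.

Average length L = Σ p_i × l_i = 2.1818 bits
Entropy H = 1.5014 bits
Efficiency η = H/L × 100% = 68.81%


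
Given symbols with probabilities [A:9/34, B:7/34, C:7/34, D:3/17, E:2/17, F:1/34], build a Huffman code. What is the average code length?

Huffman tree construction:
Combine smallest probabilities repeatedly
Resulting codes:
  A: 10 (length 2)
  B: 00 (length 2)
  C: 01 (length 2)
  D: 111 (length 3)
  E: 1101 (length 4)
  F: 1100 (length 4)
Average length = Σ p(s) × length(s) = 2.4706 bits


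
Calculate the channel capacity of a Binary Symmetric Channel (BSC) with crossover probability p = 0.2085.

For BSC with error probability p:
C = 1 - H(p) where H(p) is binary entropy
H(0.2085) = -0.2085 × log₂(0.2085) - 0.7915 × log₂(0.7915)
H(p) = 0.7386
C = 1 - 0.7386 = 0.2614 bits/use


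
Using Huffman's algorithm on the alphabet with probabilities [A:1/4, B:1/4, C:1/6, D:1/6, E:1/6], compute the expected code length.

Huffman tree construction:
Combine smallest probabilities repeatedly
Resulting codes:
  A: 01 (length 2)
  B: 10 (length 2)
  C: 110 (length 3)
  D: 111 (length 3)
  E: 00 (length 2)
Average length = Σ p(s) × length(s) = 2.3333 bits


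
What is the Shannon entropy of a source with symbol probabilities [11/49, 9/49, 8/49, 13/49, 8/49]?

H(X) = -Σ p(x) log₂ p(x)
  -11/49 × log₂(11/49) = 0.4838
  -9/49 × log₂(9/49) = 0.4490
  -8/49 × log₂(8/49) = 0.4269
  -13/49 × log₂(13/49) = 0.5079
  -8/49 × log₂(8/49) = 0.4269
H(X) = 2.2945 bits


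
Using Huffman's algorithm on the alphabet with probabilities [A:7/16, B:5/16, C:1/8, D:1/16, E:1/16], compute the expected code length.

Huffman tree construction:
Combine smallest probabilities repeatedly
Resulting codes:
  A: 0 (length 1)
  B: 11 (length 2)
  C: 100 (length 3)
  D: 1010 (length 4)
  E: 1011 (length 4)
Average length = Σ p(s) × length(s) = 1.9375 bits


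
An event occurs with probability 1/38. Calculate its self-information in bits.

Information content I(x) = -log₂(p(x))
I = -log₂(1/38) = -log₂(0.0263)
I = 5.2479 bits


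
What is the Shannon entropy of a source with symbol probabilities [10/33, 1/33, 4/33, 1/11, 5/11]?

H(X) = -Σ p(x) log₂ p(x)
  -10/33 × log₂(10/33) = 0.5220
  -1/33 × log₂(1/33) = 0.1529
  -4/33 × log₂(4/33) = 0.3690
  -1/11 × log₂(1/11) = 0.3145
  -5/11 × log₂(5/11) = 0.5170
H(X) = 1.8754 bits


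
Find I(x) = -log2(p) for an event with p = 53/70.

Information content I(x) = -log₂(p(x))
I = -log₂(53/70) = -log₂(0.7571)
I = 0.4014 bits


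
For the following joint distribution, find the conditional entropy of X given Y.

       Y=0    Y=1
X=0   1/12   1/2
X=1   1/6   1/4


H(X|Y) = Σ_y p(y) H(X|Y=y)
  p(Y=0) = 1/4, H(X|Y=0) = 0.9183
  p(Y=1) = 3/4, H(X|Y=1) = 0.9183
H(X|Y) = 0.2500×0.9183 + 0.7500×0.9183 = 0.9183 bits


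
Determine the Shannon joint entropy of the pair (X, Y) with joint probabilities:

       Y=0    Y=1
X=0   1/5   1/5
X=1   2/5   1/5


H(X,Y) = -Σ p(x,y) log₂ p(x,y)
  p(0,0)=1/5: -0.2000 × log₂(0.2000) = 0.4644
  p(0,1)=1/5: -0.2000 × log₂(0.2000) = 0.4644
  p(1,0)=2/5: -0.4000 × log₂(0.4000) = 0.5288
  p(1,1)=1/5: -0.2000 × log₂(0.2000) = 0.4644
H(X,Y) = 1.9219 bits


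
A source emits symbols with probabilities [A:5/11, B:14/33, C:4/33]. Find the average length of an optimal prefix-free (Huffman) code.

Huffman tree construction:
Combine smallest probabilities repeatedly
Resulting codes:
  A: 0 (length 1)
  B: 11 (length 2)
  C: 10 (length 2)
Average length = Σ p(s) × length(s) = 1.5455 bits


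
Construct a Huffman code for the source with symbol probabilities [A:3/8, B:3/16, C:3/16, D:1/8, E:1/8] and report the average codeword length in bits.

Huffman tree construction:
Combine smallest probabilities repeatedly
Resulting codes:
  A: 11 (length 2)
  B: 00 (length 2)
  C: 01 (length 2)
  D: 100 (length 3)
  E: 101 (length 3)
Average length = Σ p(s) × length(s) = 2.2500 bits


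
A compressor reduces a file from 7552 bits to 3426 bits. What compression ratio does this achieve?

Compression ratio = Original / Compressed
= 7552 / 3426 = 2.20:1


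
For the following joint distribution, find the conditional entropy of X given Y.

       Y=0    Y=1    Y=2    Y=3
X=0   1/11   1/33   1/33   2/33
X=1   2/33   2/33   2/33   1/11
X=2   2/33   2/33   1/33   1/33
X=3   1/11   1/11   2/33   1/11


H(X|Y) = Σ_y p(y) H(X|Y=y)
  p(Y=0) = 10/33, H(X|Y=0) = 1.9710
  p(Y=1) = 8/33, H(X|Y=1) = 1.9056
  p(Y=2) = 2/11, H(X|Y=2) = 1.9183
  p(Y=3) = 3/11, H(X|Y=3) = 1.8911
H(X|Y) = 0.3030×1.9710 + 0.2424×1.9056 + 0.1818×1.9183 + 0.2727×1.8911 = 1.9238 bits


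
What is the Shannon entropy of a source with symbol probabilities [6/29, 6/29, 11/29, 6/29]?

H(X) = -Σ p(x) log₂ p(x)
  -6/29 × log₂(6/29) = 0.4703
  -6/29 × log₂(6/29) = 0.4703
  -11/29 × log₂(11/29) = 0.5305
  -6/29 × log₂(6/29) = 0.4703
H(X) = 1.9413 bits


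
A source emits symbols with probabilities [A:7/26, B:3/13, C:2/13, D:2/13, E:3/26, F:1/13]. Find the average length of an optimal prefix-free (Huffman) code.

Huffman tree construction:
Combine smallest probabilities repeatedly
Resulting codes:
  A: 10 (length 2)
  B: 01 (length 2)
  C: 110 (length 3)
  D: 111 (length 3)
  E: 001 (length 3)
  F: 000 (length 3)
Average length = Σ p(s) × length(s) = 2.5000 bits


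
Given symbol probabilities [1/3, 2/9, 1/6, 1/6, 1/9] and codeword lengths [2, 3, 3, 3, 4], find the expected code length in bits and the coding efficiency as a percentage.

Average length L = Σ p_i × l_i = 2.7778 bits
Entropy H = 2.2244 bits
Efficiency η = H/L × 100% = 80.08%


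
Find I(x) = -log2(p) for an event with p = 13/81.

Information content I(x) = -log₂(p(x))
I = -log₂(13/81) = -log₂(0.1605)
I = 2.6394 bits


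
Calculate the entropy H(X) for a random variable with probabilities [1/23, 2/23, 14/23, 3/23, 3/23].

H(X) = -Σ p(x) log₂ p(x)
  -1/23 × log₂(1/23) = 0.1967
  -2/23 × log₂(2/23) = 0.3064
  -14/23 × log₂(14/23) = 0.4360
  -3/23 × log₂(3/23) = 0.3833
  -3/23 × log₂(3/23) = 0.3833
H(X) = 1.7056 bits


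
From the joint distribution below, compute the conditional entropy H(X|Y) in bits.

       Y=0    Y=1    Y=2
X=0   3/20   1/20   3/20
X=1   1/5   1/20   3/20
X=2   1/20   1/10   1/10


H(X|Y) = Σ_y p(y) H(X|Y=y)
  p(Y=0) = 2/5, H(X|Y=0) = 1.4056
  p(Y=1) = 1/5, H(X|Y=1) = 1.5000
  p(Y=2) = 2/5, H(X|Y=2) = 1.5613
H(X|Y) = 0.4000×1.4056 + 0.2000×1.5000 + 0.4000×1.5613 = 1.4868 bits


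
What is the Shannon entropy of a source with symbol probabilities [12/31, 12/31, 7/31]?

H(X) = -Σ p(x) log₂ p(x)
  -12/31 × log₂(12/31) = 0.5300
  -12/31 × log₂(12/31) = 0.5300
  -7/31 × log₂(7/31) = 0.4848
H(X) = 1.5448 bits


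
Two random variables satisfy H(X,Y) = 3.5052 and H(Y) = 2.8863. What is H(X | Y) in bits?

Chain rule: H(X,Y) = H(X|Y) + H(Y)
H(X|Y) = H(X,Y) - H(Y) = 3.5052 - 2.8863 = 0.6189 bits


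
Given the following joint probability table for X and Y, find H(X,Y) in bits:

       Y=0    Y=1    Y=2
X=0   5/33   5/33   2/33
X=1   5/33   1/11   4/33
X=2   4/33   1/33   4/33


H(X,Y) = -Σ p(x,y) log₂ p(x,y)
  p(0,0)=5/33: -0.1515 × log₂(0.1515) = 0.4125
  p(0,1)=5/33: -0.1515 × log₂(0.1515) = 0.4125
  p(0,2)=2/33: -0.0606 × log₂(0.0606) = 0.2451
  p(1,0)=5/33: -0.1515 × log₂(0.1515) = 0.4125
  p(1,1)=1/11: -0.0909 × log₂(0.0909) = 0.3145
  p(1,2)=4/33: -0.1212 × log₂(0.1212) = 0.3690
  p(2,0)=4/33: -0.1212 × log₂(0.1212) = 0.3690
  p(2,1)=1/33: -0.0303 × log₂(0.0303) = 0.1529
  p(2,2)=4/33: -0.1212 × log₂(0.1212) = 0.3690
H(X,Y) = 3.0570 bits


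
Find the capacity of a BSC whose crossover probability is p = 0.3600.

For BSC with error probability p:
C = 1 - H(p) where H(p) is binary entropy
H(0.3600) = -0.3600 × log₂(0.3600) - 0.6400 × log₂(0.6400)
H(p) = 0.9427
C = 1 - 0.9427 = 0.0573 bits/use


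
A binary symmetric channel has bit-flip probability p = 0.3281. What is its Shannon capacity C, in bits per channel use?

For BSC with error probability p:
C = 1 - H(p) where H(p) is binary entropy
H(0.3281) = -0.3281 × log₂(0.3281) - 0.6719 × log₂(0.6719)
H(p) = 0.9130
C = 1 - 0.9130 = 0.0870 bits/use


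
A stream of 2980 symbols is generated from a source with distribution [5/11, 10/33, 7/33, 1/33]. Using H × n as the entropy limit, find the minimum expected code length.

Entropy H = 1.6664 bits/symbol
Minimum bits = H × n = 1.6664 × 2980
= 4965.84 bits


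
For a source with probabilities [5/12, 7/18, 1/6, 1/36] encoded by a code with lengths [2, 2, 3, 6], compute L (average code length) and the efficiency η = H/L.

Average length L = Σ p_i × l_i = 2.2778 bits
Entropy H = 1.6306 bits
Efficiency η = H/L × 100% = 71.59%


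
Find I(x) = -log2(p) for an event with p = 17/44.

Information content I(x) = -log₂(p(x))
I = -log₂(17/44) = -log₂(0.3864)
I = 1.3720 bits


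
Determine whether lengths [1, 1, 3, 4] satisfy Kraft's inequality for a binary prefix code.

Kraft inequality: Σ 2^(-l_i) ≤ 1 for prefix-free code
Calculating: 2^(-1) + 2^(-1) + 2^(-3) + 2^(-4)
= 0.5 + 0.5 + 0.125 + 0.0625
= 1.1875
Since 1.1875 > 1, prefix-free code does not exist


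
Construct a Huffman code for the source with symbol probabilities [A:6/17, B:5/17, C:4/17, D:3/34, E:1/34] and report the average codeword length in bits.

Huffman tree construction:
Combine smallest probabilities repeatedly
Resulting codes:
  A: 11 (length 2)
  B: 10 (length 2)
  C: 01 (length 2)
  D: 001 (length 3)
  E: 000 (length 3)
Average length = Σ p(s) × length(s) = 2.1176 bits


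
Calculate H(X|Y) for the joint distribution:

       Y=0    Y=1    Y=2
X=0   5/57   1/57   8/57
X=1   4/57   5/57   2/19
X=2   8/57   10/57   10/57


H(X|Y) = Σ_y p(y) H(X|Y=y)
  p(Y=0) = 17/57, H(X|Y=0) = 1.5222
  p(Y=1) = 16/57, H(X|Y=1) = 1.1982
  p(Y=2) = 8/19, H(X|Y=2) = 1.5546
H(X|Y) = 0.2982×1.5222 + 0.2807×1.1982 + 0.4211×1.5546 = 1.4449 bits


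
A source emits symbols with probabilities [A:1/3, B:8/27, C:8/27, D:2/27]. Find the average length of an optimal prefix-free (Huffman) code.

Huffman tree construction:
Combine smallest probabilities repeatedly
Resulting codes:
  A: 11 (length 2)
  B: 01 (length 2)
  C: 10 (length 2)
  D: 00 (length 2)
Average length = Σ p(s) × length(s) = 2.0000 bits


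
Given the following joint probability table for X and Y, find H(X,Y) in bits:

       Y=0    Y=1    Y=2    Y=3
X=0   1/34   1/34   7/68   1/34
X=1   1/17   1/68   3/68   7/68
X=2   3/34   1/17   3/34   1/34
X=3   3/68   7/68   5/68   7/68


H(X,Y) = -Σ p(x,y) log₂ p(x,y)
  p(0,0)=1/34: -0.0294 × log₂(0.0294) = 0.1496
  p(0,1)=1/34: -0.0294 × log₂(0.0294) = 0.1496
  p(0,2)=7/68: -0.1029 × log₂(0.1029) = 0.3377
  p(0,3)=1/34: -0.0294 × log₂(0.0294) = 0.1496
  p(1,0)=1/17: -0.0588 × log₂(0.0588) = 0.2404
  p(1,1)=1/68: -0.0147 × log₂(0.0147) = 0.0895
  p(1,2)=3/68: -0.0441 × log₂(0.0441) = 0.1986
  p(1,3)=7/68: -0.1029 × log₂(0.1029) = 0.3377
  p(2,0)=3/34: -0.0882 × log₂(0.0882) = 0.3090
  p(2,1)=1/17: -0.0588 × log₂(0.0588) = 0.2404
  p(2,2)=3/34: -0.0882 × log₂(0.0882) = 0.3090
  p(2,3)=1/34: -0.0294 × log₂(0.0294) = 0.1496
  p(3,0)=3/68: -0.0441 × log₂(0.0441) = 0.1986
  p(3,1)=7/68: -0.1029 × log₂(0.1029) = 0.3377
  p(3,2)=5/68: -0.0735 × log₂(0.0735) = 0.2769
  p(3,3)=7/68: -0.1029 × log₂(0.1029) = 0.3377
H(X,Y) = 3.8118 bits


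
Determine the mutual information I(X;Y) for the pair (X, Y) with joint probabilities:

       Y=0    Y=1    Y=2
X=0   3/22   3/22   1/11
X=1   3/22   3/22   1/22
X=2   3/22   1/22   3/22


H(X) = 1.5820, H(Y) = 1.5644, H(X,Y) = 3.0717
I(X;Y) = H(X) + H(Y) - H(X,Y) = 0.0747 bits


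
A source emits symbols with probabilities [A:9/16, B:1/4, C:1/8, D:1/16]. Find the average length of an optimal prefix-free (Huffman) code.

Huffman tree construction:
Combine smallest probabilities repeatedly
Resulting codes:
  A: 1 (length 1)
  B: 01 (length 2)
  C: 001 (length 3)
  D: 000 (length 3)
Average length = Σ p(s) × length(s) = 1.6250 bits


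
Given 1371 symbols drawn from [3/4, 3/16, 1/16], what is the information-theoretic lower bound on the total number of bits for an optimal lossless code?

Entropy H = 1.0141 bits/symbol
Minimum bits = H × n = 1.0141 × 1371
= 1390.33 bits


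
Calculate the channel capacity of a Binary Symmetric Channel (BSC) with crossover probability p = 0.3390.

For BSC with error probability p:
C = 1 - H(p) where H(p) is binary entropy
H(0.3390) = -0.3390 × log₂(0.3390) - 0.6610 × log₂(0.6610)
H(p) = 0.9239
C = 1 - 0.9239 = 0.0761 bits/use


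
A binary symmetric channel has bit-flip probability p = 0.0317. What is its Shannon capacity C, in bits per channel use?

For BSC with error probability p:
C = 1 - H(p) where H(p) is binary entropy
H(0.0317) = -0.0317 × log₂(0.0317) - 0.9683 × log₂(0.9683)
H(p) = 0.2028
C = 1 - 0.2028 = 0.7972 bits/use


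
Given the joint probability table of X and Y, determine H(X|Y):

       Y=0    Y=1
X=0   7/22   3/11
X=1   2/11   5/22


H(X|Y) = Σ_y p(y) H(X|Y=y)
  p(Y=0) = 1/2, H(X|Y=0) = 0.9457
  p(Y=1) = 1/2, H(X|Y=1) = 0.9940
H(X|Y) = 0.5000×0.9457 + 0.5000×0.9940 = 0.9698 bits


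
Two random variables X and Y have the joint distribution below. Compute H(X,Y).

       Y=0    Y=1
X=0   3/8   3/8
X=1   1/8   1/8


H(X,Y) = -Σ p(x,y) log₂ p(x,y)
  p(0,0)=3/8: -0.3750 × log₂(0.3750) = 0.5306
  p(0,1)=3/8: -0.3750 × log₂(0.3750) = 0.5306
  p(1,0)=1/8: -0.1250 × log₂(0.1250) = 0.3750
  p(1,1)=1/8: -0.1250 × log₂(0.1250) = 0.3750
H(X,Y) = 1.8113 bits


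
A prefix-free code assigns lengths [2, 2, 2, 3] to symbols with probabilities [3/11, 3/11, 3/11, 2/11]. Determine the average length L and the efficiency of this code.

Average length L = Σ p_i × l_i = 2.1818 bits
Entropy H = 1.9808 bits
Efficiency η = H/L × 100% = 90.79%


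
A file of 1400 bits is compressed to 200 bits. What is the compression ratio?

Compression ratio = Original / Compressed
= 1400 / 200 = 7.00:1


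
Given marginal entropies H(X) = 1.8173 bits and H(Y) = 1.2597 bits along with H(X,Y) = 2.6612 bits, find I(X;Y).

I(X;Y) = H(X) + H(Y) - H(X,Y)
I(X;Y) = 1.8173 + 1.2597 - 2.6612 = 0.4158 bits


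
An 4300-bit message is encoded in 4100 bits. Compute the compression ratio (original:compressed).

Compression ratio = Original / Compressed
= 4300 / 4100 = 1.05:1


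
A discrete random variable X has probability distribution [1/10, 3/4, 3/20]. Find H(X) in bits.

H(X) = -Σ p(x) log₂ p(x)
  -1/10 × log₂(1/10) = 0.3322
  -3/4 × log₂(3/4) = 0.3113
  -3/20 × log₂(3/20) = 0.4105
H(X) = 1.0540 bits


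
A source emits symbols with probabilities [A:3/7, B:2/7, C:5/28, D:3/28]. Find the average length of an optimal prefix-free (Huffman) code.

Huffman tree construction:
Combine smallest probabilities repeatedly
Resulting codes:
  A: 0 (length 1)
  B: 10 (length 2)
  C: 111 (length 3)
  D: 110 (length 3)
Average length = Σ p(s) × length(s) = 1.8571 bits


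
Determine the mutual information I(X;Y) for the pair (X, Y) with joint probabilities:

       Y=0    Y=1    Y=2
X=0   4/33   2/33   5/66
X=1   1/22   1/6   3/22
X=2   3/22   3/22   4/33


H(X) = 1.5635, H(Y) = 1.5810, H(X,Y) = 3.0746
I(X;Y) = H(X) + H(Y) - H(X,Y) = 0.0699 bits


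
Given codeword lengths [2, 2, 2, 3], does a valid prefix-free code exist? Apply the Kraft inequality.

Kraft inequality: Σ 2^(-l_i) ≤ 1 for prefix-free code
Calculating: 2^(-2) + 2^(-2) + 2^(-2) + 2^(-3)
= 0.25 + 0.25 + 0.25 + 0.125
= 0.8750
Since 0.8750 ≤ 1, prefix-free code exists


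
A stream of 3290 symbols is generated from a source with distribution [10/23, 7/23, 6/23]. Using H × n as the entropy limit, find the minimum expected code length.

Entropy H = 1.5505 bits/symbol
Minimum bits = H × n = 1.5505 × 3290
= 5101.13 bits


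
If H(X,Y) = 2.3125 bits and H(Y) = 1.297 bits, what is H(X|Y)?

Chain rule: H(X,Y) = H(X|Y) + H(Y)
H(X|Y) = H(X,Y) - H(Y) = 2.3125 - 1.297 = 1.0155 bits


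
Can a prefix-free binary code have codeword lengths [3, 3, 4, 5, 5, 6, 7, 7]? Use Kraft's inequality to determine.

Kraft inequality: Σ 2^(-l_i) ≤ 1 for prefix-free code
Calculating: 2^(-3) + 2^(-3) + 2^(-4) + 2^(-5) + 2^(-5) + 2^(-6) + 2^(-7) + 2^(-7)
= 0.125 + 0.125 + 0.0625 + 0.03125 + 0.03125 + 0.015625 + 0.0078125 + 0.0078125
= 0.4062
Since 0.4062 ≤ 1, prefix-free code exists


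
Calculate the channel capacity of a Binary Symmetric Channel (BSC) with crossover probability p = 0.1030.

For BSC with error probability p:
C = 1 - H(p) where H(p) is binary entropy
H(0.1030) = -0.1030 × log₂(0.1030) - 0.8970 × log₂(0.8970)
H(p) = 0.4784
C = 1 - 0.4784 = 0.5216 bits/use


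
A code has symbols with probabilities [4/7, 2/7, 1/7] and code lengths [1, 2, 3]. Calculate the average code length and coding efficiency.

Average length L = Σ p_i × l_i = 1.5714 bits
Entropy H = 1.3788 bits
Efficiency η = H/L × 100% = 87.74%


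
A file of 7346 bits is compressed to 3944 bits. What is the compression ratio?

Compression ratio = Original / Compressed
= 7346 / 3944 = 1.86:1


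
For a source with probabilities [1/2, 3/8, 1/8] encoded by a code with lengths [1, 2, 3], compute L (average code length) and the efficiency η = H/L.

Average length L = Σ p_i × l_i = 1.6250 bits
Entropy H = 1.4056 bits
Efficiency η = H/L × 100% = 86.50%


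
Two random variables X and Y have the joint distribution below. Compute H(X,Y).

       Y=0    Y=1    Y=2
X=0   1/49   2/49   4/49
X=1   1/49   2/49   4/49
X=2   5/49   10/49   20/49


H(X,Y) = -Σ p(x,y) log₂ p(x,y)
  p(0,0)=1/49: -0.0204 × log₂(0.0204) = 0.1146
  p(0,1)=2/49: -0.0408 × log₂(0.0408) = 0.1884
  p(0,2)=4/49: -0.0816 × log₂(0.0816) = 0.2951
  p(1,0)=1/49: -0.0204 × log₂(0.0204) = 0.1146
  p(1,1)=2/49: -0.0408 × log₂(0.0408) = 0.1884
  p(1,2)=4/49: -0.0816 × log₂(0.0816) = 0.2951
  p(2,0)=5/49: -0.1020 × log₂(0.1020) = 0.3360
  p(2,1)=10/49: -0.2041 × log₂(0.2041) = 0.4679
  p(2,2)=20/49: -0.4082 × log₂(0.4082) = 0.5277
H(X,Y) = 2.5276 bits


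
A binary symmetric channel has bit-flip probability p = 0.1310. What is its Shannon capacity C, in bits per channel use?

For BSC with error probability p:
C = 1 - H(p) where H(p) is binary entropy
H(0.1310) = -0.1310 × log₂(0.1310) - 0.8690 × log₂(0.8690)
H(p) = 0.5602
C = 1 - 0.5602 = 0.4398 bits/use


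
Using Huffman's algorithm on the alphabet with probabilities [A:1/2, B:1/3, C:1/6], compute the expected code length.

Huffman tree construction:
Combine smallest probabilities repeatedly
Resulting codes:
  A: 0 (length 1)
  B: 11 (length 2)
  C: 10 (length 2)
Average length = Σ p(s) × length(s) = 1.5000 bits
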